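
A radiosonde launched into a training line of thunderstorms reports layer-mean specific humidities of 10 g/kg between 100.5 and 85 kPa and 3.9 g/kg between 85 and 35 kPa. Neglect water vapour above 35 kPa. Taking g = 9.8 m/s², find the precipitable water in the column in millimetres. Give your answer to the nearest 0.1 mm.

Precipitable water is the column-integrated vapour mass per unit area: PW = (1/g) Σ q̄ Δp, with q in kg/kg and Δp in Pa (1 kg/m² of water = 1 mm).
Layer 100.5–85 kPa: Δp = 155 hPa = 15500 Pa, q̄ = 0.01 kg/kg → 0.01 × 15500 / 9.8 = 15.82 mm
Layer 85–35 kPa: Δp = 500 hPa = 50000 Pa, q̄ = 0.0039 kg/kg → 0.0039 × 50000 / 9.8 = 19.90 mm
PW = 15.82 + 19.90 = 35.72 ≈ 35.7 mm.

PW ≈ 35.7 mm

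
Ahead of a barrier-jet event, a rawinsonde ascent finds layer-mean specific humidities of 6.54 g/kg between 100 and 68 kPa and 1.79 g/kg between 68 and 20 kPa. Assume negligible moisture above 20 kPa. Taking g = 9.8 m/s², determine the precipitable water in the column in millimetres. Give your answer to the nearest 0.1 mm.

PW ≈ 30.1 mm

Precipitable water is the column-integrated vapour mass per unit area: PW = (1/g) Σ q̄ Δp, with q in kg/kg and Δp in Pa (1 kg/m² of water = 1 mm).
Layer 100–68 kPa: Δp = 320 hPa = 32000 Pa, q̄ = 0.00654 kg/kg → 0.00654 × 32000 / 9.8 = 21.36 mm
Layer 68–20 kPa: Δp = 480 hPa = 48000 Pa, q̄ = 0.00179 kg/kg → 0.00179 × 48000 / 9.8 = 8.77 mm
PW = 21.36 + 8.77 = 30.13 ≈ 30.1 mm.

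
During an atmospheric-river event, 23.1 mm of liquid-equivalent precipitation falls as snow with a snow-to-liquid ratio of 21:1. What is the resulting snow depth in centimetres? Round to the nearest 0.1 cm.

snow depth ≈ 48.5 cm

Snow depth = liquid × ratio = 23.1 mm × 21 = 485.1 mm = 48.5 cm.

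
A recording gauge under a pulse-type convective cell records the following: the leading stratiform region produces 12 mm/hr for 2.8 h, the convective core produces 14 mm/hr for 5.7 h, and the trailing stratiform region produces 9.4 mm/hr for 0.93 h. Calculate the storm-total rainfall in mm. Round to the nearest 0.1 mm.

Total = Σ Rᵢ Δtᵢ = 12 × 2.8 + 14 × 5.7 + 9.4 × 0.93
      = 33.6 + 79.8 + 8.742 = 122.1 mm.

total ≈ 122.1 mm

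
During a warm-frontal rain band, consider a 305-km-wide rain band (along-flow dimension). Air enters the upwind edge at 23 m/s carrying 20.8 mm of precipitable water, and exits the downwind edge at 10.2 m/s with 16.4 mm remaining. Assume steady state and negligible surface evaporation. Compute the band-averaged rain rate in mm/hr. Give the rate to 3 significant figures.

R ≈ 3.67 mm/hr

Column moisture flux per unit crosswind length is F = V × PW.
Inflow: F_in = 23 × 20.8 = 478.4 mm·m/s
Outflow: F_out = 10.2 × 16.4 = 167.28 mm·m/s
Steady-state rate R = (F_in − F_out)/L = (478.4 − 167.28) / 305000 m = 1.020e-03 mm/s.
R = 1.020e-03 × 3600 = 3.67 mm/hr.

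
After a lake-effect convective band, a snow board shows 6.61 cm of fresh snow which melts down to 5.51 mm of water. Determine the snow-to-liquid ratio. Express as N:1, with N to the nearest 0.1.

Ratio = snow depth / SWE = 66.1 mm / 5.51 mm = 12.0, i.e. 12.0:1.

ratio ≈ 12.0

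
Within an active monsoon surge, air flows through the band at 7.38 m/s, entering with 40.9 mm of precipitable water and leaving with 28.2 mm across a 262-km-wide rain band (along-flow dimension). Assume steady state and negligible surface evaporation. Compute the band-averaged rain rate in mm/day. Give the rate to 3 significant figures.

Column moisture flux per unit crosswind length is F = V × PW.
Inflow: F_in = 7.38 × 40.9 = 301.842 mm·m/s
Outflow: F_out = 7.38 × 28.2 = 208.116 mm·m/s
Steady-state rate R = (F_in − F_out)/L = (301.842 − 208.116) / 262000 m = 3.577e-04 mm/s.
R = 3.577e-04 × 3600 × 24 = 30.9 mm/day.

R ≈ 30.9 mm/day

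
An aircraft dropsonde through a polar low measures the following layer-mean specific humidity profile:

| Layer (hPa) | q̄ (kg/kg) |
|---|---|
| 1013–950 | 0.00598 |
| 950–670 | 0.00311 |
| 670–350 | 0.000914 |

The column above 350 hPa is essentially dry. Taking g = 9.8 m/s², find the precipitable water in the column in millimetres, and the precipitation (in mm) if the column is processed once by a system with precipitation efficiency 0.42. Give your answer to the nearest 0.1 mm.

PW ≈ 15.7 mm; precipitation ≈ 6.6 mm

Precipitable water is the column-integrated vapour mass per unit area: PW = (1/g) Σ q̄ Δp, with q in kg/kg and Δp in Pa (1 kg/m² of water = 1 mm).
Layer 1013–950 hPa: Δp = 63 hPa = 6300 Pa, q̄ = 0.00598 kg/kg → 0.00598 × 6300 / 9.8 = 3.84 mm
Layer 950–670 hPa: Δp = 280 hPa = 28000 Pa, q̄ = 0.00311 kg/kg → 0.00311 × 28000 / 9.8 = 8.89 mm
Layer 670–350 hPa: Δp = 320 hPa = 32000 Pa, q̄ = 0.000914 kg/kg → 0.000914 × 32000 / 9.8 = 2.98 mm
PW = 3.84 + 8.89 + 2.98 = 15.71 ≈ 15.7 mm.
Precipitation = ε × PW = 0.42 × 15.7 = 6.6 mm.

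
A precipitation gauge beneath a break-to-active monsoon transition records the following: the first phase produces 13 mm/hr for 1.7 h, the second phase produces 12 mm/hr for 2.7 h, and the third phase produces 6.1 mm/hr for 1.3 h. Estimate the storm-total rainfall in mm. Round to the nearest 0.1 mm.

total ≈ 62.4 mm

Total = Σ Rᵢ Δtᵢ = 13 × 1.7 + 12 × 2.7 + 6.1 × 1.3
      = 22.1 + 32.4 + 7.93 = 62.4 mm.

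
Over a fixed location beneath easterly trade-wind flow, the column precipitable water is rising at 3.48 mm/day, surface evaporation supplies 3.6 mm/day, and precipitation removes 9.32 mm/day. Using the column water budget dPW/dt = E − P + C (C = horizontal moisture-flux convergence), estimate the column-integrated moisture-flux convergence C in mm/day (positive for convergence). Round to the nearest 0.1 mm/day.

dPW/dt = +3.48 mm/day.
C = dPW/dt − E + P = (+3.48) − 3.6 + 9.32 = 9.2 mm/day.

C ≈ 9.2 mm/day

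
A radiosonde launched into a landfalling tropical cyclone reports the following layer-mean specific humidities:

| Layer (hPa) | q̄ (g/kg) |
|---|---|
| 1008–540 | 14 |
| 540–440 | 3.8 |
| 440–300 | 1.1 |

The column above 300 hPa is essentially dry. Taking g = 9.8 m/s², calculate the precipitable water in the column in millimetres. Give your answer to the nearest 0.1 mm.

Precipitable water is the column-integrated vapour mass per unit area: PW = (1/g) Σ q̄ Δp, with q in kg/kg and Δp in Pa (1 kg/m² of water = 1 mm).
Layer 1008–540 hPa: Δp = 468 hPa = 46800 Pa, q̄ = 0.014 kg/kg → 0.014 × 46800 / 9.8 = 66.86 mm
Layer 540–440 hPa: Δp = 100 hPa = 10000 Pa, q̄ = 0.0038 kg/kg → 0.0038 × 10000 / 9.8 = 3.88 mm
Layer 440–300 hPa: Δp = 140 hPa = 14000 Pa, q̄ = 0.0011 kg/kg → 0.0011 × 14000 / 9.8 = 1.57 mm
PW = 66.86 + 3.88 + 1.57 = 72.31 ≈ 72.3 mm.

PW ≈ 72.3 mm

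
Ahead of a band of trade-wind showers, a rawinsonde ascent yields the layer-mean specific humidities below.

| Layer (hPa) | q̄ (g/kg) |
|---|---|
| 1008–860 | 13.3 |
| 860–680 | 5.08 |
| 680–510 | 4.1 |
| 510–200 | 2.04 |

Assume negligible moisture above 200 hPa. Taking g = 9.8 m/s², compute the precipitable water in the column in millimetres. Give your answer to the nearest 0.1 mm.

PW ≈ 43.0 mm

Precipitable water is the column-integrated vapour mass per unit area: PW = (1/g) Σ q̄ Δp, with q in kg/kg and Δp in Pa (1 kg/m² of water = 1 mm).
Layer 1008–860 hPa: Δp = 148 hPa = 14800 Pa, q̄ = 0.0133 kg/kg → 0.0133 × 14800 / 9.8 = 20.09 mm
Layer 860–680 hPa: Δp = 180 hPa = 18000 Pa, q̄ = 0.00508 kg/kg → 0.00508 × 18000 / 9.8 = 9.33 mm
Layer 680–510 hPa: Δp = 170 hPa = 17000 Pa, q̄ = 0.0041 kg/kg → 0.0041 × 17000 / 9.8 = 7.11 mm
Layer 510–200 hPa: Δp = 310 hPa = 31000 Pa, q̄ = 0.00204 kg/kg → 0.00204 × 31000 / 9.8 = 6.45 mm
PW = 20.09 + 9.33 + 7.11 + 6.45 = 42.98 ≈ 43.0 mm.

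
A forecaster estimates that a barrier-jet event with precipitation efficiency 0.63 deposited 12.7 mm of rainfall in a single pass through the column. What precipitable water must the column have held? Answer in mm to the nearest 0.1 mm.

PW = rainfall / ε = 12.7 / 0.63 = 20.2 mm.

PW ≈ 20.2 mm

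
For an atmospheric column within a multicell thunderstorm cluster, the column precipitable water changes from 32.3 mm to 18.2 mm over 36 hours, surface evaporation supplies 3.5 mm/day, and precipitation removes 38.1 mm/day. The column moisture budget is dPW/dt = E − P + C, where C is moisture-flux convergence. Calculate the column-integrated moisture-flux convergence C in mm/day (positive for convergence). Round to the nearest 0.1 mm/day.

dPW/dt = (18.2 − 32.3) mm / (36/24 day) = -9.400 mm/day.
C = dPW/dt − E + P = (-9.400) − 3.5 + 38.1 = 25.2 mm/day.

C ≈ 25.2 mm/day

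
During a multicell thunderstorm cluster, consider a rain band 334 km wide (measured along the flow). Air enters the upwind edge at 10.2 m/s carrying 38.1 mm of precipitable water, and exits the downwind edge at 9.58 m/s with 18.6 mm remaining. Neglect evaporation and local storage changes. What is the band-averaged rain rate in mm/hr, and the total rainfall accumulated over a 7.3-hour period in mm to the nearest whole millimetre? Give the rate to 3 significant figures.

R ≈ 2.27 mm/hr; total ≈ 17 mm

Column moisture flux per unit crosswind length is F = V × PW.
Inflow: F_in = 10.2 × 38.1 = 388.62 mm·m/s
Outflow: F_out = 9.58 × 18.6 = 178.188 mm·m/s
Steady-state rate R = (F_in − F_out)/L = (388.62 − 178.188) / 334000 m = 6.300e-04 mm/s.
R = 6.300e-04 × 3600 = 2.27 mm/hr.
Over 7.3 h: total = 2.27 × 7.3 = 16.571 ≈ 17 mm.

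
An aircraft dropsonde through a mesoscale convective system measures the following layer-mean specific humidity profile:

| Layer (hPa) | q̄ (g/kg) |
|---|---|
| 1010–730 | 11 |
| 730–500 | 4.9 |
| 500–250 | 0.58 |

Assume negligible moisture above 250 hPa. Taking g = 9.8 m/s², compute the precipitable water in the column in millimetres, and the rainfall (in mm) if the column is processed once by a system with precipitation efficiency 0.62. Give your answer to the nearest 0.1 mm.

Precipitable water is the column-integrated vapour mass per unit area: PW = (1/g) Σ q̄ Δp, with q in kg/kg and Δp in Pa (1 kg/m² of water = 1 mm).
Layer 1010–730 hPa: Δp = 280 hPa = 28000 Pa, q̄ = 0.011 kg/kg → 0.011 × 28000 / 9.8 = 31.43 mm
Layer 730–500 hPa: Δp = 230 hPa = 23000 Pa, q̄ = 0.0049 kg/kg → 0.0049 × 23000 / 9.8 = 11.50 mm
Layer 500–250 hPa: Δp = 250 hPa = 25000 Pa, q̄ = 0.00058 kg/kg → 0.00058 × 25000 / 9.8 = 1.48 mm
PW = 31.43 + 11.50 + 1.48 = 44.41 ≈ 44.4 mm.
Rainfall = ε × PW = 0.62 × 44.4 = 27.5 mm.

PW ≈ 44.4 mm; rainfall ≈ 27.5 mm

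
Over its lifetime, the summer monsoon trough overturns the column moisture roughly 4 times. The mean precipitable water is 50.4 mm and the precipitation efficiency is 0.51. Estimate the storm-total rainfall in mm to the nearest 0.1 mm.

rainfall ≈ 102.8 mm

Each cycle deposits ε × PW = 0.51 × 50.4 = 25.704 mm.
Over 4 cycles: 4 × 25.704 = 102.8 mm.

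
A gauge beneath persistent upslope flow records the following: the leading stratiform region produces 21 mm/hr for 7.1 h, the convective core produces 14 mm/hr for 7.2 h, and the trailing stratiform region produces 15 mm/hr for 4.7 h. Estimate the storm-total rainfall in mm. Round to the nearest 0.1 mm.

total ≈ 320.4 mm

Total = Σ Rᵢ Δtᵢ = 21 × 7.1 + 14 × 7.2 + 15 × 4.7
      = 149.1 + 100.8 + 70.5 = 320.4 mm.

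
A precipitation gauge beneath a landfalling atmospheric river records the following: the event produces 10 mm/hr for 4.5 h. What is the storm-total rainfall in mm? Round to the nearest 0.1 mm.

Total = Σ Rᵢ Δtᵢ = 10 × 4.5
      = 45 = 45.0 mm.

total ≈ 45.0 mm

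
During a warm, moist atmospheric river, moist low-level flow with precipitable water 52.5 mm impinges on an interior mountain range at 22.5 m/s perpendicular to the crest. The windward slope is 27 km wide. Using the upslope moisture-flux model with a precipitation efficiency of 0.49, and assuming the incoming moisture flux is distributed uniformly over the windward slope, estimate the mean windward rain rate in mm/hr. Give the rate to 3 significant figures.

R ≈ 77.2 mm/hr

Incoming column moisture flux per unit ridge length: F = V × PW = 22.5 × 52.5 = 1181.25 mm·m/s.
Spread over the 27 km slope with efficiency ε = 0.49: R = ε·F/W = 0.49 × 1181.25 / 27000 m = 2.144e-02 mm/s.
R = 2.144e-02 × 3600 = 77.2 mm/hr.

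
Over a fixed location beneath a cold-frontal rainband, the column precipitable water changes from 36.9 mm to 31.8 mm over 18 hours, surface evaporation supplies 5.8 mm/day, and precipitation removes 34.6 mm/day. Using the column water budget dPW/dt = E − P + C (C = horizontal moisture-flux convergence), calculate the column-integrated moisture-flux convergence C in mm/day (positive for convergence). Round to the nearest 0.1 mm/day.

dPW/dt = (31.8 − 36.9) mm / (18/24 day) = -6.800 mm/day.
C = dPW/dt − E + P = (-6.800) − 5.8 + 34.6 = 22.0 mm/day.

C ≈ 22.0 mm/day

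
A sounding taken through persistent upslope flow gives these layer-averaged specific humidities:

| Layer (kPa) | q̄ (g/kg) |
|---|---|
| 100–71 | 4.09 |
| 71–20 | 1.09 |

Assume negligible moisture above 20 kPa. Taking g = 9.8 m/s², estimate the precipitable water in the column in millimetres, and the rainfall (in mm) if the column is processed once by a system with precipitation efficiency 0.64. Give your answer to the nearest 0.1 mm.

Precipitable water is the column-integrated vapour mass per unit area: PW = (1/g) Σ q̄ Δp, with q in kg/kg and Δp in Pa (1 kg/m² of water = 1 mm).
Layer 100–71 kPa: Δp = 290 hPa = 29000 Pa, q̄ = 0.00409 kg/kg → 0.00409 × 29000 / 9.8 = 12.10 mm
Layer 71–20 kPa: Δp = 510 hPa = 51000 Pa, q̄ = 0.00109 kg/kg → 0.00109 × 51000 / 9.8 = 5.67 mm
PW = 12.10 + 5.67 = 17.77 ≈ 17.8 mm.
Rainfall = ε × PW = 0.64 × 17.8 = 11.4 mm.

PW ≈ 17.8 mm; rainfall ≈ 11.4 mm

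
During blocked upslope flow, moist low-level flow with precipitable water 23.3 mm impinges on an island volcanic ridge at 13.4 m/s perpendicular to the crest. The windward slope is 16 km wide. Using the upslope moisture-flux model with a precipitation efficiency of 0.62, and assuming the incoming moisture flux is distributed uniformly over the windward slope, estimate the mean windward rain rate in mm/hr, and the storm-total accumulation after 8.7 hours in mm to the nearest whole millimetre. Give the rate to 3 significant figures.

Incoming column moisture flux per unit ridge length: F = V × PW = 13.4 × 23.3 = 312.22 mm·m/s.
Spread over the 16 km slope with efficiency ε = 0.62: R = ε·F/W = 0.62 × 312.22 / 16000 m = 1.210e-02 mm/s.
R = 1.210e-02 × 3600 = 43.6 mm/hr.
Over 8.7 h: total = 43.6 × 8.7 = 379.32 ≈ 379 mm.

R ≈ 43.6 mm/hr; total ≈ 379 mm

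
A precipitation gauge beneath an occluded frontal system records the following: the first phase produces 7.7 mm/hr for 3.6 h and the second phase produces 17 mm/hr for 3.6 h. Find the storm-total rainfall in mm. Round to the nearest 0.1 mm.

total ≈ 88.9 mm

Total = Σ Rᵢ Δtᵢ = 7.7 × 3.6 + 17 × 3.6
      = 27.72 + 61.2 = 88.9 mm.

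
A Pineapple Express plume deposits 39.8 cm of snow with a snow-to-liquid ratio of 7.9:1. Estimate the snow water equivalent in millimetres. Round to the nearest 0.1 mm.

SWE ≈ 50.4 mm

SWE = snow depth / ratio = 39.8 cm / 7.9 = 5.038 cm = 50.4 mm.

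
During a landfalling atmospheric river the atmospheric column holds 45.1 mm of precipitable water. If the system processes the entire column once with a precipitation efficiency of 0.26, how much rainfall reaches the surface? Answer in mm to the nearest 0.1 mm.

rainfall ≈ 11.7 mm

Rainfall = ε × PW = 0.26 × 45.1 = 11.7 mm.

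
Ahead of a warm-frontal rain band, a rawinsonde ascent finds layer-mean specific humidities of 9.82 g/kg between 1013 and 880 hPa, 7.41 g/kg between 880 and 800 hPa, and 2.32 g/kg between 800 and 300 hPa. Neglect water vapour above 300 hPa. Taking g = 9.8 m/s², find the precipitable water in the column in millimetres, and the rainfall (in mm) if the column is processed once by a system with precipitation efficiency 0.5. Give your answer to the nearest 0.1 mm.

PW ≈ 31.2 mm; rainfall ≈ 15.6 mm

Precipitable water is the column-integrated vapour mass per unit area: PW = (1/g) Σ q̄ Δp, with q in kg/kg and Δp in Pa (1 kg/m² of water = 1 mm).
Layer 1013–880 hPa: Δp = 133 hPa = 13300 Pa, q̄ = 0.00982 kg/kg → 0.00982 × 13300 / 9.8 = 13.33 mm
Layer 880–800 hPa: Δp = 80 hPa = 8000 Pa, q̄ = 0.00741 kg/kg → 0.00741 × 8000 / 9.8 = 6.05 mm
Layer 800–300 hPa: Δp = 500 hPa = 50000 Pa, q̄ = 0.00232 kg/kg → 0.00232 × 50000 / 9.8 = 11.84 mm
PW = 13.33 + 6.05 + 11.84 = 31.22 ≈ 31.2 mm.
Rainfall = ε × PW = 0.5 × 31.2 = 15.6 mm.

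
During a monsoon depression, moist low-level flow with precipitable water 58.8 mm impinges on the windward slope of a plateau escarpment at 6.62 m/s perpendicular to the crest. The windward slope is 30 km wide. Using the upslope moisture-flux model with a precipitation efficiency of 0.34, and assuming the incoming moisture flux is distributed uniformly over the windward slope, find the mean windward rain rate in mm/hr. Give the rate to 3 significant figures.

R ≈ 15.9 mm/hr

Incoming column moisture flux per unit ridge length: F = V × PW = 6.62 × 58.8 = 389.256 mm·m/s.
Spread over the 30 km slope with efficiency ε = 0.34: R = ε·F/W = 0.34 × 389.256 / 30000 m = 4.412e-03 mm/s.
R = 4.412e-03 × 3600 = 15.9 mm/hr.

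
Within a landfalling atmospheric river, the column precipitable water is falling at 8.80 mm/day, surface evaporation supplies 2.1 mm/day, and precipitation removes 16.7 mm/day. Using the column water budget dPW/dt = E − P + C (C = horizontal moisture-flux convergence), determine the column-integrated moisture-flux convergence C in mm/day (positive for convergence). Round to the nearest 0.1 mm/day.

dPW/dt = -8.80 mm/day.
C = dPW/dt − E + P = (-8.80) − 2.1 + 16.7 = 5.8 mm/day.

C ≈ 5.8 mm/day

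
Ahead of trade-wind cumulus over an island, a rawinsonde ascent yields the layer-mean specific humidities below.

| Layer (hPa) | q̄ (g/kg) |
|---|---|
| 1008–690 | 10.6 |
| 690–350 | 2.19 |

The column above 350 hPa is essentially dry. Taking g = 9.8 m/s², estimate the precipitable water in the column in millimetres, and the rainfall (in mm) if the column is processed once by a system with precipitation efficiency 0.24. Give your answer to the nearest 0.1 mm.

Precipitable water is the column-integrated vapour mass per unit area: PW = (1/g) Σ q̄ Δp, with q in kg/kg and Δp in Pa (1 kg/m² of water = 1 mm).
Layer 1008–690 hPa: Δp = 318 hPa = 31800 Pa, q̄ = 0.0106 kg/kg → 0.0106 × 31800 / 9.8 = 34.40 mm
Layer 690–350 hPa: Δp = 340 hPa = 34000 Pa, q̄ = 0.00219 kg/kg → 0.00219 × 34000 / 9.8 = 7.60 mm
PW = 34.40 + 7.60 = 42.00 ≈ 42.0 mm.
Rainfall = ε × PW = 0.24 × 42.0 = 10.1 mm.

PW ≈ 42.0 mm; rainfall ≈ 10.1 mm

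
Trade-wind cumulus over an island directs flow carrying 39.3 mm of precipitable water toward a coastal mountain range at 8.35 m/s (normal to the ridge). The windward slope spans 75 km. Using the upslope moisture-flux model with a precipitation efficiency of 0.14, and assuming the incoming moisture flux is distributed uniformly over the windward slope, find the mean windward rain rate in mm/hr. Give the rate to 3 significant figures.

Incoming column moisture flux per unit ridge length: F = V × PW = 8.35 × 39.3 = 328.155 mm·m/s.
Spread over the 75 km slope with efficiency ε = 0.14: R = ε·F/W = 0.14 × 328.155 / 75000 m = 6.126e-04 mm/s.
R = 6.126e-04 × 3600 = 2.21 mm/hr.

R ≈ 2.21 mm/hr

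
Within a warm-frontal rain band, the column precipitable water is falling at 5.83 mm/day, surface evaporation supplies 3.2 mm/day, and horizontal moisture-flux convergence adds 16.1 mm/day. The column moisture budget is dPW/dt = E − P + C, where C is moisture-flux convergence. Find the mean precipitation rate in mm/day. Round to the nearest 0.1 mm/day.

dPW/dt = -5.83 mm/day.
P = E + C − dPW/dt = 3.2 + (16.1) − (-5.83) = 25.1 mm/day.

P ≈ 25.1 mm/day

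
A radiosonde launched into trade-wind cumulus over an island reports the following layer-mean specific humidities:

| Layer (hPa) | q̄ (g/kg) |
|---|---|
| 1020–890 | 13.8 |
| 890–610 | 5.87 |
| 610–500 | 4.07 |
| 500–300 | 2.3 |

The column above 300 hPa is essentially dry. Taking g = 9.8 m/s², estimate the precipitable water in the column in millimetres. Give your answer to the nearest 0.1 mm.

Precipitable water is the column-integrated vapour mass per unit area: PW = (1/g) Σ q̄ Δp, with q in kg/kg and Δp in Pa (1 kg/m² of water = 1 mm).
Layer 1020–890 hPa: Δp = 130 hPa = 13000 Pa, q̄ = 0.0138 kg/kg → 0.0138 × 13000 / 9.8 = 18.31 mm
Layer 890–610 hPa: Δp = 280 hPa = 28000 Pa, q̄ = 0.00587 kg/kg → 0.00587 × 28000 / 9.8 = 16.77 mm
Layer 610–500 hPa: Δp = 110 hPa = 11000 Pa, q̄ = 0.00407 kg/kg → 0.00407 × 11000 / 9.8 = 4.57 mm
Layer 500–300 hPa: Δp = 200 hPa = 20000 Pa, q̄ = 0.0023 kg/kg → 0.0023 × 20000 / 9.8 = 4.69 mm
PW = 18.31 + 16.77 + 4.57 + 4.69 = 44.34 ≈ 44.3 mm.

PW ≈ 44.3 mm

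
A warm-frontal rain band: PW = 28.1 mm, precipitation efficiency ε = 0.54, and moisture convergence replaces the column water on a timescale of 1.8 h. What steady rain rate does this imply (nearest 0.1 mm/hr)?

R ≈ 8.4 mm/hr

Each overturning extracts ε × PW = 0.54 × 28.1 = 15.174 mm.
Rate = ε·PW / τ = 15.174 / 1.8 h = 8.4 mm/hr.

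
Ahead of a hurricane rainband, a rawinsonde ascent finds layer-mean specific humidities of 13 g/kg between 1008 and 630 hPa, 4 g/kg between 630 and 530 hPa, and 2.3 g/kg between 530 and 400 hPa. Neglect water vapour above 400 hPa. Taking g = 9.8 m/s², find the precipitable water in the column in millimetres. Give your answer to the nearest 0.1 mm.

PW ≈ 57.3 mm

Precipitable water is the column-integrated vapour mass per unit area: PW = (1/g) Σ q̄ Δp, with q in kg/kg and Δp in Pa (1 kg/m² of water = 1 mm).
Layer 1008–630 hPa: Δp = 378 hPa = 37800 Pa, q̄ = 0.013 kg/kg → 0.013 × 37800 / 9.8 = 50.14 mm
Layer 630–530 hPa: Δp = 100 hPa = 10000 Pa, q̄ = 0.004 kg/kg → 0.004 × 10000 / 9.8 = 4.08 mm
Layer 530–400 hPa: Δp = 130 hPa = 13000 Pa, q̄ = 0.0023 kg/kg → 0.0023 × 13000 / 9.8 = 3.05 mm
PW = 50.14 + 4.08 + 3.05 = 57.27 ≈ 57.3 mm.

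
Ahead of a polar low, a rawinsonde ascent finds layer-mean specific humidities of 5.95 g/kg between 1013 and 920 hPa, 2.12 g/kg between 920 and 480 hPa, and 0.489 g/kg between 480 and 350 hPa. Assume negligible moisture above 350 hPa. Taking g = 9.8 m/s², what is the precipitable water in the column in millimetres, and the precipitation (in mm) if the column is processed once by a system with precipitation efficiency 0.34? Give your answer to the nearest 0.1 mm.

Precipitable water is the column-integrated vapour mass per unit area: PW = (1/g) Σ q̄ Δp, with q in kg/kg and Δp in Pa (1 kg/m² of water = 1 mm).
Layer 1013–920 hPa: Δp = 93 hPa = 9300 Pa, q̄ = 0.00595 kg/kg → 0.00595 × 9300 / 9.8 = 5.65 mm
Layer 920–480 hPa: Δp = 440 hPa = 44000 Pa, q̄ = 0.00212 kg/kg → 0.00212 × 44000 / 9.8 = 9.52 mm
Layer 480–350 hPa: Δp = 130 hPa = 13000 Pa, q̄ = 0.000489 kg/kg → 0.000489 × 13000 / 9.8 = 0.65 mm
PW = 5.65 + 9.52 + 0.65 = 15.82 ≈ 15.8 mm.
Precipitation = ε × PW = 0.34 × 15.8 = 5.4 mm.

PW ≈ 15.8 mm; precipitation ≈ 5.4 mm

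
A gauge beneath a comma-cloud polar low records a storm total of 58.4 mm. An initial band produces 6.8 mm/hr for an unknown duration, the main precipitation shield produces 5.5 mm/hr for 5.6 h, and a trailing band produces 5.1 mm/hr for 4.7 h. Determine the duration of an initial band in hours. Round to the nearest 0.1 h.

duration ≈ 0.5 h

Known phases: 5.5 × 5.6 + 5.1 × 4.7 = 30.8 + 23.97 = 54.77 mm.
Remaining depth = 58.4 − 54.77 = 3.63 mm.
Duration = 3.63 / 6.8 = 0.5 h.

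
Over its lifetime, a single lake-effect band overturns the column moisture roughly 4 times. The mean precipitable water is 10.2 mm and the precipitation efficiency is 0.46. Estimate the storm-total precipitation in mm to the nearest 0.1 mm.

Each cycle deposits ε × PW = 0.46 × 10.2 = 4.692 mm.
Over 4 cycles: 4 × 4.692 = 18.8 mm.

precipitation ≈ 18.8 mm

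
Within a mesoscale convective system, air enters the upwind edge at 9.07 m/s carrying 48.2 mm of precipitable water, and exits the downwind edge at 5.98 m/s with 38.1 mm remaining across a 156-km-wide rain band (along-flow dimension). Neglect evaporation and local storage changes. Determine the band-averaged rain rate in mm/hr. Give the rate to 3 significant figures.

R ≈ 4.83 mm/hr

Column moisture flux per unit crosswind length is F = V × PW.
Inflow: F_in = 9.07 × 48.2 = 437.174 mm·m/s
Outflow: F_out = 5.98 × 38.1 = 227.838 mm·m/s
Steady-state rate R = (F_in − F_out)/L = (437.174 − 227.838) / 156000 m = 1.342e-03 mm/s.
R = 1.342e-03 × 3600 = 4.83 mm/hr.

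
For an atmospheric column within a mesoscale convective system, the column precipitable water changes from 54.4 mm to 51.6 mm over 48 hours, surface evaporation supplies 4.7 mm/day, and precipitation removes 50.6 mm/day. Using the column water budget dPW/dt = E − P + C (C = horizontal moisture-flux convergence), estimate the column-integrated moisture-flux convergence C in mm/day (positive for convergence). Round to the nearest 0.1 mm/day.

C ≈ 44.5 mm/day

dPW/dt = (51.6 − 54.4) mm / (48/24 day) = -1.400 mm/day.
C = dPW/dt − E + P = (-1.400) − 4.7 + 50.6 = 44.5 mm/day.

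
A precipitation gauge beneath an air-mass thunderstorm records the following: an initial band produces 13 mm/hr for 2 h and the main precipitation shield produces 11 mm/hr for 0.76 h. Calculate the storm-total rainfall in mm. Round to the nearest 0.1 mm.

total ≈ 34.4 mm

Total = Σ Rᵢ Δtᵢ = 13 × 2 + 11 × 0.76
      = 26 + 8.36 = 34.4 mm.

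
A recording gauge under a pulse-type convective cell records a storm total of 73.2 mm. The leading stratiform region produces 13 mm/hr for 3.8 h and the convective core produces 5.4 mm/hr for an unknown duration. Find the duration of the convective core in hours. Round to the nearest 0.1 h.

duration ≈ 4.4 h

Known phases: 13 × 3.8 = 49.4 mm.
Remaining depth = 73.2 − 49.4 = 23.8 mm.
Duration = 23.8 / 5.4 = 4.4 h.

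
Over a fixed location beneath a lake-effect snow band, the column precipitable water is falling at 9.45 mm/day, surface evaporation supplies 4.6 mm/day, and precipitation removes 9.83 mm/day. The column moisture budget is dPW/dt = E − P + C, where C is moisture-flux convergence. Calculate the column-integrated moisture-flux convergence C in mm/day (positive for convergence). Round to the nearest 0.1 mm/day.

C ≈ -4.2 mm/day

dPW/dt = -9.45 mm/day.
C = dPW/dt − E + P = (-9.45) − 4.6 + 9.83 = -4.2 mm/day.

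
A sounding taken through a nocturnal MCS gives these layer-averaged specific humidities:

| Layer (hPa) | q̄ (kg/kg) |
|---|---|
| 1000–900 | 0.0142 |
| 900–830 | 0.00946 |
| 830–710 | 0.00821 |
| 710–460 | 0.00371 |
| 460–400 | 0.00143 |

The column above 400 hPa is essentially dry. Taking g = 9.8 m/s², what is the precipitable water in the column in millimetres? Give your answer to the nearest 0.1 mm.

PW ≈ 41.6 mm

Precipitable water is the column-integrated vapour mass per unit area: PW = (1/g) Σ q̄ Δp, with q in kg/kg and Δp in Pa (1 kg/m² of water = 1 mm).
Layer 1000–900 hPa: Δp = 100 hPa = 10000 Pa, q̄ = 0.0142 kg/kg → 0.0142 × 10000 / 9.8 = 14.49 mm
Layer 900–830 hPa: Δp = 70 hPa = 7000 Pa, q̄ = 0.00946 kg/kg → 0.00946 × 7000 / 9.8 = 6.76 mm
Layer 830–710 hPa: Δp = 120 hPa = 12000 Pa, q̄ = 0.00821 kg/kg → 0.00821 × 12000 / 9.8 = 10.05 mm
Layer 710–460 hPa: Δp = 250 hPa = 25000 Pa, q̄ = 0.00371 kg/kg → 0.00371 × 25000 / 9.8 = 9.46 mm
Layer 460–400 hPa: Δp = 60 hPa = 6000 Pa, q̄ = 0.00143 kg/kg → 0.00143 × 6000 / 9.8 = 0.88 mm
PW = 14.49 + 6.76 + 10.05 + 9.46 + 0.88 = 41.64 ≈ 41.6 mm.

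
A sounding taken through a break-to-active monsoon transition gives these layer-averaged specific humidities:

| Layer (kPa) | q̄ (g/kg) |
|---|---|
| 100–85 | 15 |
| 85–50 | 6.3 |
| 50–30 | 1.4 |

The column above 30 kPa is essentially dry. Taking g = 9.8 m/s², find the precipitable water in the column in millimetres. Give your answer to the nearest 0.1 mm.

Precipitable water is the column-integrated vapour mass per unit area: PW = (1/g) Σ q̄ Δp, with q in kg/kg and Δp in Pa (1 kg/m² of water = 1 mm).
Layer 100–85 kPa: Δp = 150 hPa = 15000 Pa, q̄ = 0.015 kg/kg → 0.015 × 15000 / 9.8 = 22.96 mm
Layer 85–50 kPa: Δp = 350 hPa = 35000 Pa, q̄ = 0.0063 kg/kg → 0.0063 × 35000 / 9.8 = 22.50 mm
Layer 50–30 kPa: Δp = 200 hPa = 20000 Pa, q̄ = 0.0014 kg/kg → 0.0014 × 20000 / 9.8 = 2.86 mm
PW = 22.96 + 22.50 + 2.86 = 48.32 ≈ 48.3 mm.

PW ≈ 48.3 mm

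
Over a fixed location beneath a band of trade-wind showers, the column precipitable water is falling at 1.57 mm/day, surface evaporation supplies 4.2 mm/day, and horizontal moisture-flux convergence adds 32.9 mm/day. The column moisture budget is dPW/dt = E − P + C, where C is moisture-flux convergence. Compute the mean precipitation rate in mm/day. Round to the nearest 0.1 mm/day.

dPW/dt = -1.57 mm/day.
P = E + C − dPW/dt = 4.2 + (32.9) − (-1.57) = 38.7 mm/day.

P ≈ 38.7 mm/day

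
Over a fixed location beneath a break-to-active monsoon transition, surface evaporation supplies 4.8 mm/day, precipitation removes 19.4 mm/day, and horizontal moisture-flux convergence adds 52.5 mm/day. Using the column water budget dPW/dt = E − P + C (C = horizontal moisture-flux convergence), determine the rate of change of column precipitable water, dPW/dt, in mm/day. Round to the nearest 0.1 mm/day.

dPW/dt = E − P + C = 4.8 − 19.4 + (52.5) = 37.9 mm/day.

dPW/dt ≈ 37.9 mm/day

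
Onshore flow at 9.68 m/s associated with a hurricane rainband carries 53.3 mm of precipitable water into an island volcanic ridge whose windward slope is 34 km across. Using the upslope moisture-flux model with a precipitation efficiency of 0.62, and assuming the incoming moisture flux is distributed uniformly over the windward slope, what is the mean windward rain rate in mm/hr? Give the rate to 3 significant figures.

R ≈ 33.9 mm/hr

Incoming column moisture flux per unit ridge length: F = V × PW = 9.68 × 53.3 = 515.944 mm·m/s.
Spread over the 34 km slope with efficiency ε = 0.62: R = ε·F/W = 0.62 × 515.944 / 34000 m = 9.408e-03 mm/s.
R = 9.408e-03 × 3600 = 33.9 mm/hr.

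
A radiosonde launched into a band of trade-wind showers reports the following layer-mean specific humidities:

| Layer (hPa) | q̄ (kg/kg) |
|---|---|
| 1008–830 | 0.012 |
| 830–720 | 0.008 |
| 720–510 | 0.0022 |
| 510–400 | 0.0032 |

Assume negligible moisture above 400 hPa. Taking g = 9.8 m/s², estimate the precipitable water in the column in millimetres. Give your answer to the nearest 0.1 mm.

Precipitable water is the column-integrated vapour mass per unit area: PW = (1/g) Σ q̄ Δp, with q in kg/kg and Δp in Pa (1 kg/m² of water = 1 mm).
Layer 1008–830 hPa: Δp = 178 hPa = 17800 Pa, q̄ = 0.012 kg/kg → 0.012 × 17800 / 9.8 = 21.80 mm
Layer 830–720 hPa: Δp = 110 hPa = 11000 Pa, q̄ = 0.008 kg/kg → 0.008 × 11000 / 9.8 = 8.98 mm
Layer 720–510 hPa: Δp = 210 hPa = 21000 Pa, q̄ = 0.0022 kg/kg → 0.0022 × 21000 / 9.8 = 4.71 mm
Layer 510–400 hPa: Δp = 110 hPa = 11000 Pa, q̄ = 0.0032 kg/kg → 0.0032 × 11000 / 9.8 = 3.59 mm
PW = 21.80 + 8.98 + 4.71 + 3.59 = 39.08 ≈ 39.1 mm.

PW ≈ 39.1 mm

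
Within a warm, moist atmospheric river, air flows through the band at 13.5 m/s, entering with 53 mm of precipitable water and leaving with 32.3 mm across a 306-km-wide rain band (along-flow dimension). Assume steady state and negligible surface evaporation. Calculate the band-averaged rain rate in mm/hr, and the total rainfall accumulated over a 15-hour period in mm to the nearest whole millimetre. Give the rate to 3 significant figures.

R ≈ 3.29 mm/hr; total ≈ 49 mm

Column moisture flux per unit crosswind length is F = V × PW.
Inflow: F_in = 13.5 × 53 = 715.5 mm·m/s
Outflow: F_out = 13.5 × 32.3 = 436.05 mm·m/s
Steady-state rate R = (F_in − F_out)/L = (715.5 − 436.05) / 306000 m = 9.132e-04 mm/s.
R = 9.132e-04 × 3600 = 3.29 mm/hr.
Over 15 h: total = 3.29 × 15 = 49.35 ≈ 49 mm.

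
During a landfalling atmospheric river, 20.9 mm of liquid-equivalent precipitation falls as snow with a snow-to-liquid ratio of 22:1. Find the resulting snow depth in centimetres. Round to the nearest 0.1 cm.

snow depth ≈ 46.0 cm

Snow depth = liquid × ratio = 20.9 mm × 22 = 459.8 mm = 46.0 cm.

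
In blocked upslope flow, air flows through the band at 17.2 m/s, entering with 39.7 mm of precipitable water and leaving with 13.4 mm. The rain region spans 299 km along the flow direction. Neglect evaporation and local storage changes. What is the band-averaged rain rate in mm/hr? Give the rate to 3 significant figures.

Column moisture flux per unit crosswind length is F = V × PW.
Inflow: F_in = 17.2 × 39.7 = 682.84 mm·m/s
Outflow: F_out = 17.2 × 13.4 = 230.48 mm·m/s
Steady-state rate R = (F_in − F_out)/L = (682.84 − 230.48) / 299000 m = 1.513e-03 mm/s.
R = 1.513e-03 × 3600 = 5.45 mm/hr.

R ≈ 5.45 mm/hr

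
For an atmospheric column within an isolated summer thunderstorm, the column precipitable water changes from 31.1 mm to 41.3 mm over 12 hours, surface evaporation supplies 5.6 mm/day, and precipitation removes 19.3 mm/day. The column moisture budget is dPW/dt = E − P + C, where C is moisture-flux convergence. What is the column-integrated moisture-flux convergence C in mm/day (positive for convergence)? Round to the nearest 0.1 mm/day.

dPW/dt = (41.3 − 31.1) mm / (12/24 day) = +20.400 mm/day.
C = dPW/dt − E + P = (+20.400) − 5.6 + 19.3 = 34.1 mm/day.

C ≈ 34.1 mm/day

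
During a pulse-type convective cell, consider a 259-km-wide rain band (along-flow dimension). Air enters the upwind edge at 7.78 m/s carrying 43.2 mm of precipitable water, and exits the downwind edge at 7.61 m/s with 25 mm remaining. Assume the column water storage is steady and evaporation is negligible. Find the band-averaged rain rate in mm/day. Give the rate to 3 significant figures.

Column moisture flux per unit crosswind length is F = V × PW.
Inflow: F_in = 7.78 × 43.2 = 336.096 mm·m/s
Outflow: F_out = 7.61 × 25 = 190.25 mm·m/s
Steady-state rate R = (F_in − F_out)/L = (336.096 − 190.25) / 259000 m = 5.631e-04 mm/s.
R = 5.631e-04 × 3600 × 24 = 48.7 mm/day.

R ≈ 48.7 mm/day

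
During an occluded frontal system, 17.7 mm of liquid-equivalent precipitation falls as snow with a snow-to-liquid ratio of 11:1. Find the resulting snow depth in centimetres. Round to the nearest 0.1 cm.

Snow depth = liquid × ratio = 17.7 mm × 11 = 194.7 mm = 19.5 cm.

snow depth ≈ 19.5 cm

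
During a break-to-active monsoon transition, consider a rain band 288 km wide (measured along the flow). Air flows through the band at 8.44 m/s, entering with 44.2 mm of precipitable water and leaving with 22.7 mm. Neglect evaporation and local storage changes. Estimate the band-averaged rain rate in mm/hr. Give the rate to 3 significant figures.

R ≈ 2.27 mm/hr

Column moisture flux per unit crosswind length is F = V × PW.
Inflow: F_in = 8.44 × 44.2 = 373.048 mm·m/s
Outflow: F_out = 8.44 × 22.7 = 191.588 mm·m/s
Steady-state rate R = (F_in − F_out)/L = (373.048 − 191.588) / 288000 m = 6.301e-04 mm/s.
R = 6.301e-04 × 3600 = 2.27 mm/hr.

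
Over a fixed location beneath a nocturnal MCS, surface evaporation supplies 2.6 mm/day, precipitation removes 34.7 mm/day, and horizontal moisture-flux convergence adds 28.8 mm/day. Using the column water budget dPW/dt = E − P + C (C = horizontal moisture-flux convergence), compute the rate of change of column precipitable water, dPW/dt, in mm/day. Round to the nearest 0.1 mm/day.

dPW/dt ≈ -3.3 mm/day

dPW/dt = E − P + C = 2.6 − 34.7 + (28.8) = -3.3 mm/day.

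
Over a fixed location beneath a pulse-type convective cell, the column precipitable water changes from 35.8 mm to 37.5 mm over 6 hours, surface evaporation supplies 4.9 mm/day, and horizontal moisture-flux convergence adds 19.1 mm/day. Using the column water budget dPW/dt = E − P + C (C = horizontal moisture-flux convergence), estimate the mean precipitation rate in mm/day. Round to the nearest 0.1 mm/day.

P ≈ 17.2 mm/day

dPW/dt = (37.5 − 35.8) mm / (6/24 day) = +6.800 mm/day.
P = E + C − dPW/dt = 4.9 + (19.1) − (+6.800) = 17.2 mm/day.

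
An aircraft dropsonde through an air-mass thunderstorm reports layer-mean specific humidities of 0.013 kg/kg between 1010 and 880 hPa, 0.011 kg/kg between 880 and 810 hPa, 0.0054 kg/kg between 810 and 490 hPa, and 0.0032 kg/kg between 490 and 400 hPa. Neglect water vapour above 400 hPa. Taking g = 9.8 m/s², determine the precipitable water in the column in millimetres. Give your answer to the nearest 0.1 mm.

Precipitable water is the column-integrated vapour mass per unit area: PW = (1/g) Σ q̄ Δp, with q in kg/kg and Δp in Pa (1 kg/m² of water = 1 mm).
Layer 1010–880 hPa: Δp = 130 hPa = 13000 Pa, q̄ = 0.013 kg/kg → 0.013 × 13000 / 9.8 = 17.24 mm
Layer 880–810 hPa: Δp = 70 hPa = 7000 Pa, q̄ = 0.011 kg/kg → 0.011 × 7000 / 9.8 = 7.86 mm
Layer 810–490 hPa: Δp = 320 hPa = 32000 Pa, q̄ = 0.0054 kg/kg → 0.0054 × 32000 / 9.8 = 17.63 mm
Layer 490–400 hPa: Δp = 90 hPa = 9000 Pa, q̄ = 0.0032 kg/kg → 0.0032 × 9000 / 9.8 = 2.94 mm
PW = 17.24 + 7.86 + 17.63 + 2.94 = 45.67 ≈ 45.7 mm.

PW ≈ 45.7 mm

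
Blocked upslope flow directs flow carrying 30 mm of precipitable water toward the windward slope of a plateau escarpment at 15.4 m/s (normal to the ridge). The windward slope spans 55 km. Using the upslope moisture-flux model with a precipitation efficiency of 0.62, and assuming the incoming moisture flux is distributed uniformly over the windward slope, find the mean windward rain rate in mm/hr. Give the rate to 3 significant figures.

Incoming column moisture flux per unit ridge length: F = V × PW = 15.4 × 30 = 462 mm·m/s.
Spread over the 55 km slope with efficiency ε = 0.62: R = ε·F/W = 0.62 × 462 / 55000 m = 5.208e-03 mm/s.
R = 5.208e-03 × 3600 = 18.7 mm/hr.

R ≈ 18.7 mm/hr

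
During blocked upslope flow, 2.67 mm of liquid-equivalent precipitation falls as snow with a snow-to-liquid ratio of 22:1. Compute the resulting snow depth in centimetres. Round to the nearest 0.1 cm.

Snow depth = liquid × ratio = 2.67 mm × 22 = 58.74 mm = 5.9 cm.

snow depth ≈ 5.9 cm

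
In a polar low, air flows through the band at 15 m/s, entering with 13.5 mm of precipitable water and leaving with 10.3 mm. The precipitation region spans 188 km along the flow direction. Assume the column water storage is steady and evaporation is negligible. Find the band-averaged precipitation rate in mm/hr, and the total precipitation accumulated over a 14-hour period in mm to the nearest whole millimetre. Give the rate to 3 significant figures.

Column moisture flux per unit crosswind length is F = V × PW.
Inflow: F_in = 15 × 13.5 = 202.5 mm·m/s
Outflow: F_out = 15 × 10.3 = 154.5 mm·m/s
Steady-state rate R = (F_in − F_out)/L = (202.5 − 154.5) / 188000 m = 2.553e-04 mm/s.
R = 2.553e-04 × 3600 = 0.919 mm/hr.
Over 14 h: total = 0.919 × 14 = 12.866 ≈ 13 mm.

R ≈ 0.919 mm/hr; total ≈ 13 mm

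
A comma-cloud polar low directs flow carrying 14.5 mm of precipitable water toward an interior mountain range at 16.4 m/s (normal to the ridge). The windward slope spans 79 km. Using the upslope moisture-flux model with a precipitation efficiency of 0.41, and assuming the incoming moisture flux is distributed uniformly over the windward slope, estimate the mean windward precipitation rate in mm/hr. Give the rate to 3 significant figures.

Incoming column moisture flux per unit ridge length: F = V × PW = 16.4 × 14.5 = 237.8 mm·m/s.
Spread over the 79 km slope with efficiency ε = 0.41: R = ε·F/W = 0.41 × 237.8 / 79000 m = 1.234e-03 mm/s.
R = 1.234e-03 × 3600 = 4.44 mm/hr.

R ≈ 4.44 mm/hr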